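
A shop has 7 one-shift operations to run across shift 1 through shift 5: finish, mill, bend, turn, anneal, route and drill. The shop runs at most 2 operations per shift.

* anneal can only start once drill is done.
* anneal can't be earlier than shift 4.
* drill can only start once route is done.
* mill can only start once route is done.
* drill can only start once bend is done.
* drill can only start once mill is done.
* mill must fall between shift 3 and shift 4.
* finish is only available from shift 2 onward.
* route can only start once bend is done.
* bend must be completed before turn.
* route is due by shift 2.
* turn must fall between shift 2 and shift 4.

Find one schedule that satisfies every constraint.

mill -> shift 3; anneal -> shift 5; finish -> shift 3; turn -> shift 2; route -> shift 2; drill -> shift 4; bend -> shift 1

Checking: route(shift 2) before mill(shift 3); bend(shift 1) before turn(shift 2); bend(shift 1) before route(shift 2); route(shift 2) before drill(shift 4); bend(shift 1) before drill(shift 4); drill(shift 4) before anneal(shift 5); mill(shift 3) before drill(shift 4); anneal=shift 5 in [shift 4,shift 5]; finish=shift 3 in [shift 2,shift 5]; turn=shift 2 in [shift 2,shift 4]; route=shift 2 in [shift 1,shift 2]; mill=shift 3 in [shift 3,shift 4]; max 2 per shift (cap 2).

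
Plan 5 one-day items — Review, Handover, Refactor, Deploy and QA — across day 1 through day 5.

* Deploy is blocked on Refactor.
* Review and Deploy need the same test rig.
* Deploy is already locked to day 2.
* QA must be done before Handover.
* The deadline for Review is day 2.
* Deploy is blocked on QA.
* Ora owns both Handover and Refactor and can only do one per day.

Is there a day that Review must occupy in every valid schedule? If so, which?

day 1

Review's window is day 1–day 2.
Deploy is fixed at day 2, and Review can't share a day with Deploy.
So Review must be day 1.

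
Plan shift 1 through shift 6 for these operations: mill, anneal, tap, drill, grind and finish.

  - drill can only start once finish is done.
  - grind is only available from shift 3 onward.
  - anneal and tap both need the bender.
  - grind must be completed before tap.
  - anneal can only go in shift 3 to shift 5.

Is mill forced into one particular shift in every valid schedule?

mill can be shift 1 (e.g. finish in shift 1; tap in shift 4; mill in shift 1; drill in shift 2; grind in shift 3; anneal in shift 3) or shift 2 (e.g. grind -> shift 3, anneal -> shift 3, drill -> shift 2, finish -> shift 1, tap -> shift 4, mill -> shift 2).

No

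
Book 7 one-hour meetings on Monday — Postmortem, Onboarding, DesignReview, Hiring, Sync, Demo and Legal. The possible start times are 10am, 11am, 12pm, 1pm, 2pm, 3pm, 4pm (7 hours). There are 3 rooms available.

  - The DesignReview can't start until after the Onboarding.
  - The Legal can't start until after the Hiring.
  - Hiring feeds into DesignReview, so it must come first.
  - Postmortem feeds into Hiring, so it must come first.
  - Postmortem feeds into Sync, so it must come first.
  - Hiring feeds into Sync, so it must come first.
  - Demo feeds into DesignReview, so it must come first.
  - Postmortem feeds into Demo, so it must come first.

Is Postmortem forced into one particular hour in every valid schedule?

No

Postmortem can be 10am (e.g. Hiring -> 11am; Onboarding -> 10am; Postmortem -> 10am; Legal -> 12pm; DesignReview -> 12pm; Demo -> 11am; Sync -> 12pm) or 11am (e.g. Postmortem -> 11am, Onboarding -> 10am, DesignReview -> 1pm, Legal -> 1pm, Hiring -> 12pm, Demo -> 12pm, Sync -> 1pm).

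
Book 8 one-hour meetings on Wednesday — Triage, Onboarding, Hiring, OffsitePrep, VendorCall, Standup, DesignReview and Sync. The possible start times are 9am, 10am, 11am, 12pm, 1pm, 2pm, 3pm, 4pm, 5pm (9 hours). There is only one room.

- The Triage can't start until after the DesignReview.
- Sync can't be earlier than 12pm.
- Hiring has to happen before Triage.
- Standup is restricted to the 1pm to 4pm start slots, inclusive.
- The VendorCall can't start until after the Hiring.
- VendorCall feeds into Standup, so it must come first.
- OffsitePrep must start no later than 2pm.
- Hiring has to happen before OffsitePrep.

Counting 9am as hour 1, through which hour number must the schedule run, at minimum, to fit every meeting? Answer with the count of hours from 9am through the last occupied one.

8 hours

The precedence chain requires at least 3 distinct hours.
With at most 1 per hour and 8 meetings, at least 8 hours are needed.
Standup can't be placed before 1pm — that is hour 5 counting from 9am — so the schedule must run through at least 5 hours.
8 works (last occupied hour: 4pm): for example Standup=1pm, Hiring=9am, OffsitePrep=10am, DesignReview=2pm, Sync=12pm, VendorCall=11am, Triage=3pm, Onboarding=4pm.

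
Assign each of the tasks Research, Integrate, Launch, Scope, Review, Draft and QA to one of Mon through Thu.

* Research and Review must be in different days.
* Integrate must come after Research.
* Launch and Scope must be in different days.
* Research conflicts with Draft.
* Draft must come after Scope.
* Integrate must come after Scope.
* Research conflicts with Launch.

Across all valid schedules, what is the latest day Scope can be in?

Wed

Downstream work caps Scope at Wed.
Scope at Wed is achievable: Scope in Wed; Integrate in Thu; Review in Tue; Draft in Thu; QA in Mon; Launch in Tue; Research in Mon.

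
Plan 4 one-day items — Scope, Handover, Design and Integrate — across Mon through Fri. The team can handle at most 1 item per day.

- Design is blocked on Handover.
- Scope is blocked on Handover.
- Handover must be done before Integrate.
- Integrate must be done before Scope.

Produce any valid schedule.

Design -> Thu; Integrate -> Tue; Scope -> Wed; Handover -> Mon

Checking: Integrate(Tue) before Scope(Wed); Handover(Mon) before Scope(Wed); Handover(Mon) before Integrate(Tue); Handover(Mon) before Design(Thu); max 1 per day (cap 1).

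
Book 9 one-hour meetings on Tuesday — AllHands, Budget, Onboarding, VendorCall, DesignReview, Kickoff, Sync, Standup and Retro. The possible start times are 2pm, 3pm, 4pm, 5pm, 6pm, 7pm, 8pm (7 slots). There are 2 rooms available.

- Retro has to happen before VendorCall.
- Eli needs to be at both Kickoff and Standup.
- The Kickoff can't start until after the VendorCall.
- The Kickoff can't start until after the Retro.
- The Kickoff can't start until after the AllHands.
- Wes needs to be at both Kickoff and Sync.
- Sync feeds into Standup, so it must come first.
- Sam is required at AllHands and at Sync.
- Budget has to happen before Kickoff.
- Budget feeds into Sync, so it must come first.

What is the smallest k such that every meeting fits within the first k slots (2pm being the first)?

5 slots

The precedence chain requires at least 3 distinct slots.
With at most 2 per slot and 9 meetings, at least 5 slots are needed.
5 works (last occupied slot: 6pm): for example Retro in 2pm; AllHands in 3pm; Onboarding in 4pm; Sync in 5pm; VendorCall in 3pm; Standup in 6pm; DesignReview in 5pm; Kickoff in 4pm; Budget in 2pm.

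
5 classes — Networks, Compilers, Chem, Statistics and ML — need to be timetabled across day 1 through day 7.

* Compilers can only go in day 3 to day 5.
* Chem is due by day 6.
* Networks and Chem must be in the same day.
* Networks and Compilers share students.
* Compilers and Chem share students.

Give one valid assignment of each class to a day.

Compilers -> day 3, Networks -> day 1, Chem -> day 1, ML -> day 1, Statistics -> day 1

Checking: Compilers(day 3) != Chem(day 1); Networks(day 1) != Compilers(day 3); Networks = Chem = day 1; Compilers=day 3 in [day 3,day 5]; Chem=day 1 in [day 1,day 6].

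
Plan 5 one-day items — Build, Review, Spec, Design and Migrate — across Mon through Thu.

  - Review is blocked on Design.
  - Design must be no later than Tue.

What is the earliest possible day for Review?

Tue

Precedence pushes Review to at least Tue.
Review at Tue is achievable: Design=Mon; Spec=Mon; Build=Mon; Migrate=Mon; Review=Tue.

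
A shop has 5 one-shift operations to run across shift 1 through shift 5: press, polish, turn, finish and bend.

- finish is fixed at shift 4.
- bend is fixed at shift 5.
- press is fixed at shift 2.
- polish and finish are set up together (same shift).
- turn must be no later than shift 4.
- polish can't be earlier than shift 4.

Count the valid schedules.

Enumerating: finish -> shift 4; polish -> shift 4; bend -> shift 5; turn -> shift 1; press -> shift 2 | turn -> shift 2; press -> shift 2; bend -> shift 5; polish -> shift 4; finish -> shift 4 | polish=shift 4; bend=shift 5; press=shift 2; finish=shift 4; turn=shift 3 | finish -> shift 4; bend -> shift 5; polish -> shift 4; turn -> shift 4; press -> shift 2.

4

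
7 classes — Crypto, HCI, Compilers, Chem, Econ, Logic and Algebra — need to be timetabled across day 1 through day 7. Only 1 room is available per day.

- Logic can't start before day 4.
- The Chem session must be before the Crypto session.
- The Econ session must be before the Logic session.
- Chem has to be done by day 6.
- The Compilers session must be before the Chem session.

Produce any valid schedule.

Algebra in day 7, Compilers in day 1, Crypto in day 5, Chem in day 2, Econ in day 3, Logic in day 4, HCI in day 6

Checking: Chem(day 2) before Crypto(day 5); Compilers(day 1) before Chem(day 2); Econ(day 3) before Logic(day 4); Logic=day 4 in [day 4,day 7]; Chem=day 2 in [day 1,day 6]; max 1 per day (cap 1).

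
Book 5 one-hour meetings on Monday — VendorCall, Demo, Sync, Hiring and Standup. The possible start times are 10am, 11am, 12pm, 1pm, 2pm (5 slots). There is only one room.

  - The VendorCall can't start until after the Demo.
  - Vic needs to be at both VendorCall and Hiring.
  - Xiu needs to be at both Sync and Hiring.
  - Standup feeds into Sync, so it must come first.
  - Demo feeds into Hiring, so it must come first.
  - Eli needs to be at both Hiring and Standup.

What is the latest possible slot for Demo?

12pm

Downstream work caps Demo at 1pm.
Demo at 12pm is achievable: Demo=12pm; Hiring=2pm; Standup=10am; Sync=11am; VendorCall=1pm.
Nothing later works — the conflict and capacity constraints rule out every slot after 12pm.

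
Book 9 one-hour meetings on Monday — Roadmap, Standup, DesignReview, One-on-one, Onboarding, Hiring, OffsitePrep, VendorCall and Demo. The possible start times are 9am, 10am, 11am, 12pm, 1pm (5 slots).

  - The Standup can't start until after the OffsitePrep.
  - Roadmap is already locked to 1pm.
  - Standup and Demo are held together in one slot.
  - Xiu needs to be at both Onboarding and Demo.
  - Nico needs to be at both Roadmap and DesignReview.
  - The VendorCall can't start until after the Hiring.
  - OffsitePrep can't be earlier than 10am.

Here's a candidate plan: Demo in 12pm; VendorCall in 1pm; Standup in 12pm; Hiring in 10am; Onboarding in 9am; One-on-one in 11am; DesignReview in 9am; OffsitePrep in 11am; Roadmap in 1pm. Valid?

Standup and Demo are held together in one slot — holds.
The Standup can't start until after the OffsitePrep — holds.
OffsitePrep can't be earlier than 10am — holds.
Roadmap is already locked to 1pm — holds.
Xiu needs to be at both Onboarding and Demo — holds.
Nico needs to be at both Roadmap and DesignReview — holds.
The VendorCall can't start until after the Hiring — holds.

Yes, all constraints hold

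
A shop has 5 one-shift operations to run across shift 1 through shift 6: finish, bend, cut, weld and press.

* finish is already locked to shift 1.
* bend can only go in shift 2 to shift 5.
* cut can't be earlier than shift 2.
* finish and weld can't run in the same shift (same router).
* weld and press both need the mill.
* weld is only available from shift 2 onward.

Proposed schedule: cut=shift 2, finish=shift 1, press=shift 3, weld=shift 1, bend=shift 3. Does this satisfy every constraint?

weld is only available from shift 2 onward — violated.
cut can't be earlier than shift 2 — holds.
bend can only go in shift 2 to shift 5 — holds.
weld and press both need the mill — holds.
finish and weld can't run in the same shift (same router) — violated.
finish is already locked to shift 1 — holds.

No — it violates: finish and weld can't run in the same shift (same router)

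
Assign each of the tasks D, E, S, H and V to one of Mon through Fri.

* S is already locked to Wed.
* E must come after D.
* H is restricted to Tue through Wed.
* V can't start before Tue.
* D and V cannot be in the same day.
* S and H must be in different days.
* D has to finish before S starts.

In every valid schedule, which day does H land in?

Tue

H's window is Tue–Wed.
S is fixed at Wed, and H can't share a day with S.
So H must be Tue.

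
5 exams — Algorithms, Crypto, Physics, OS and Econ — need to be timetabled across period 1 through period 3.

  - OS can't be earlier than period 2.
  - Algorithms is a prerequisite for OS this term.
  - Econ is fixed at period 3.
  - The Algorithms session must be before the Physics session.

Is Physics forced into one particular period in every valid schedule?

No

Physics can be period 2 (e.g. Crypto -> period 1, Algorithms -> period 1, Physics -> period 2, Econ -> period 3, OS -> period 2) or period 3 (e.g. Crypto=period 1, Physics=period 3, Algorithms=period 1, Econ=period 3, OS=period 2).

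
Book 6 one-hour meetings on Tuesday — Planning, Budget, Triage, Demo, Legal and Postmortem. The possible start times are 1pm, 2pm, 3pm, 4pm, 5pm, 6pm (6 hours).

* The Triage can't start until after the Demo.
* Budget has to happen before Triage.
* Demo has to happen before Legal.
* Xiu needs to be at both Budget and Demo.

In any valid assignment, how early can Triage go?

Precedence pushes Triage to at least 2pm.
Triage at 3pm is achievable: Legal=2pm; Budget=2pm; Planning=1pm; Postmortem=1pm; Triage=3pm; Demo=1pm.
Nothing earlier works — the conflict constraints rule out every hour before 3pm.

3pm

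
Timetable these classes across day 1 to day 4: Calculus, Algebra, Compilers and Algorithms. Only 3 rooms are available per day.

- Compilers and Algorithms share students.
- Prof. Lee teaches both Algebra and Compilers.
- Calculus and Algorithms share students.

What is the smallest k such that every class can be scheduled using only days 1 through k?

With at most 3 per day and 4 classes, at least 2 days are needed.
2 works (last occupied day: day 2): for example Compilers in day 1; Algorithms in day 2; Calculus in day 1; Algebra in day 2.

2 days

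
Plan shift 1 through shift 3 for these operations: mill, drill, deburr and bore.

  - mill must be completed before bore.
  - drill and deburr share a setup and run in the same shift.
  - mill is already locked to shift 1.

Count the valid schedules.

6

Splitting on drill: it can be shift 1 (2), shift 2 (2), shift 3 (2). Listing each branch's schedules as (mill, deburr, bore) by shift number:
drill=shift 1: (1,1,2) (1,1,3) — 2.
drill=shift 2: (1,2,2) (1,2,3) — 2.
drill=shift 3: (1,3,2) (1,3,3) — 2.
Summing: 2 + 2 + 2 = 6.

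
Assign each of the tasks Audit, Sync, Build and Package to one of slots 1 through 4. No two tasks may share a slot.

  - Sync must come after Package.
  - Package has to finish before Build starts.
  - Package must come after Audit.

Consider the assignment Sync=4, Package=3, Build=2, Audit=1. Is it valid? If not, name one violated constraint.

No. Package has to finish before Build starts is not satisfied.

Sync must come after Package — holds.
No two tasks may share a slot — holds.
Package must come after Audit — holds.
Package has to finish before Build starts — violated.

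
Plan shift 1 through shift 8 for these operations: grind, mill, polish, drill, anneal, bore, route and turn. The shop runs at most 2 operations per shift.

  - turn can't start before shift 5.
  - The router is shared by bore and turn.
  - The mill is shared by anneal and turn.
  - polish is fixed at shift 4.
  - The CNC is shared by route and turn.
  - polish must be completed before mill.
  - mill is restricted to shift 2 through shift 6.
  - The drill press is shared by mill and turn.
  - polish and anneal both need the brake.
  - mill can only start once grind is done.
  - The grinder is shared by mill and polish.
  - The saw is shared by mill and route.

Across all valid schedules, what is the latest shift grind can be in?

Downstream work caps grind at shift 5.
grind at shift 5 is achievable: mill -> shift 6, drill -> shift 1, bore -> shift 2, route -> shift 2, grind -> shift 5, turn -> shift 5, polish -> shift 4, anneal -> shift 1.

shift 5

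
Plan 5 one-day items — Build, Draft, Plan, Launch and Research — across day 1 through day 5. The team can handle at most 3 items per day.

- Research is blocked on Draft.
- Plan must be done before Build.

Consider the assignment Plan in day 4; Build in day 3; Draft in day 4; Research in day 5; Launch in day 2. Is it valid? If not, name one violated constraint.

Invalid. Plan must be done before Build.

Plan must be done before Build — violated.
The team can handle at most 3 items per day — holds.
Research is blocked on Draft — holds.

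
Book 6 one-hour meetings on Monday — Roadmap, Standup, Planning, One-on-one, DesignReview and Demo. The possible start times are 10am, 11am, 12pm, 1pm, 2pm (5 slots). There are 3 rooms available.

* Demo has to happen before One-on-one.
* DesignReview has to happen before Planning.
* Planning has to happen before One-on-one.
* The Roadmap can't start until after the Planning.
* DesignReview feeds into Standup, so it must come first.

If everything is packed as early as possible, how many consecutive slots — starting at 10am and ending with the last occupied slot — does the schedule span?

The precedence chain requires at least 3 distinct slots.
With at most 3 per slot and 6 meetings, at least 2 slots are needed.
3 works (last occupied slot: 12pm): for example Standup=11am; Planning=11am; Roadmap=12pm; DesignReview=10am; One-on-one=12pm; Demo=10am.

3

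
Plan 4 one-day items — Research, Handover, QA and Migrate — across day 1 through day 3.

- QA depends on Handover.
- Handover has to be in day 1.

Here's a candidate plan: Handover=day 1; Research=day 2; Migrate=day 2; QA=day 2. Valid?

QA depends on Handover — holds.
Handover has to be in day 1 — holds.

Yes, all constraints hold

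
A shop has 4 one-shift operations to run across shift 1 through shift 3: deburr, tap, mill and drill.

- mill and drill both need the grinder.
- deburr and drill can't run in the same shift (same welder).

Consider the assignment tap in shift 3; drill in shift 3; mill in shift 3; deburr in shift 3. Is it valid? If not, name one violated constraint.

No. deburr and drill can't run in the same shift (same welder) is not satisfied.

mill and drill both need the grinder — violated.
deburr and drill can't run in the same shift (same welder) — violated.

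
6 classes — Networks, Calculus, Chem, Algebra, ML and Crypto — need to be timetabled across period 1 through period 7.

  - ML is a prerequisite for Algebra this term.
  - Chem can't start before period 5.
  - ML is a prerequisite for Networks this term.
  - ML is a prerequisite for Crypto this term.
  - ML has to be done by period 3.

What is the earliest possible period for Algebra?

Precedence pushes Algebra to at least period 2.
Algebra at period 2 is achievable: Calculus=period 1; ML=period 1; Algebra=period 2; Crypto=period 2; Networks=period 2; Chem=period 5.

period 2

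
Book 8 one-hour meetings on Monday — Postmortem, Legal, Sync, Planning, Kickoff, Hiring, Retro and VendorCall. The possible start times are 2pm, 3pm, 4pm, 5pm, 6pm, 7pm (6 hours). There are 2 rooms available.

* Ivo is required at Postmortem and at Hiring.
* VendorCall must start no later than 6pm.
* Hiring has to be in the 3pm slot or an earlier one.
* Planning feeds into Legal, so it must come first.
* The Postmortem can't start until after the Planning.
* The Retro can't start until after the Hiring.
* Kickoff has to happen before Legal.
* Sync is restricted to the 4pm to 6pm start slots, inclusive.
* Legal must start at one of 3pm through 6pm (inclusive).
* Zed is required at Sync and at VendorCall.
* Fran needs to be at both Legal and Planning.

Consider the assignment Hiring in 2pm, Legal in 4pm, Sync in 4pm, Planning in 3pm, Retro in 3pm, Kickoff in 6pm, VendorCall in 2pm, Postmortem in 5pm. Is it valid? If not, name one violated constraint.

Planning feeds into Legal, so it must come first — holds.
Legal must start at one of 3pm through 6pm (inclusive) — holds.
The Postmortem can't start until after the Planning — holds.
Fran needs to be at both Legal and Planning — holds.
There are 2 rooms available — holds.
Zed is required at Sync and at VendorCall — holds.
Kickoff has to happen before Legal — violated.
The Retro can't start until after the Hiring — holds.
Hiring has to be in the 3pm slot or an earlier one — holds.
Ivo is required at Postmortem and at Hiring — holds.
Sync is restricted to the 4pm to 6pm start slots, inclusive — holds.
VendorCall must start no later than 6pm — holds.

Invalid. Kickoff has to happen before Legal.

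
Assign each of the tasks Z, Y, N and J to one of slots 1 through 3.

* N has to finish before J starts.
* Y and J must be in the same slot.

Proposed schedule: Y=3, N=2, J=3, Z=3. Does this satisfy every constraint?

Yes

N has to finish before J starts — holds.
Y and J must be in the same slot — holds.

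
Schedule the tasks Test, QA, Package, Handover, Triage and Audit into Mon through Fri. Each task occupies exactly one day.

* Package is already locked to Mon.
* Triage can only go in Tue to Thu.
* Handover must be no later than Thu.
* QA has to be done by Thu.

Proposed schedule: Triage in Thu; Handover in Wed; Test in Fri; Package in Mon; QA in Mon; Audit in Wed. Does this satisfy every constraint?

Triage can only go in Tue to Thu — holds.
QA has to be done by Thu — holds.
Handover must be no later than Thu — holds.
Package is already locked to Mon — holds.

Yes, all constraints hold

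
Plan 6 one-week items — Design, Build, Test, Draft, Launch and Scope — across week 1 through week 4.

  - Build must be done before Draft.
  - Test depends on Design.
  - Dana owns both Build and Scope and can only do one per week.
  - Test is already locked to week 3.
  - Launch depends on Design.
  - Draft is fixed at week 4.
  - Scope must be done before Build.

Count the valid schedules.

15

Splitting on Design: it can be week 1 (9), week 2 (6). Listing each branch's schedules as (Build, Test, Draft, Launch, Scope) by week number:
Design=week 1: (2,3,4,2,1) (2,3,4,3,1) (2,3,4,4,1) (3,3,4,2,1) (3,3,4,2,2) (3,3,4,3,1) (3,3,4,3,2) (3,3,4,4,1) (3,3,4,4,2) — 9.
Design=week 2: (2,3,4,3,1) (2,3,4,4,1) (3,3,4,3,1) (3,3,4,3,2) (3,3,4,4,1) (3,3,4,4,2) — 6.
Summing: 9 + 6 = 15.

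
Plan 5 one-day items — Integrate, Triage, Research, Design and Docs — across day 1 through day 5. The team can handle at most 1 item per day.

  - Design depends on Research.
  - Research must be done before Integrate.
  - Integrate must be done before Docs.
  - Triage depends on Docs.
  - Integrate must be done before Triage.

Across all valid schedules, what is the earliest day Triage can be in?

Precedence pushes Triage to at least day 4.
Triage at day 4 is achievable: Research -> day 1, Design -> day 5, Docs -> day 3, Triage -> day 4, Integrate -> day 2.

day 4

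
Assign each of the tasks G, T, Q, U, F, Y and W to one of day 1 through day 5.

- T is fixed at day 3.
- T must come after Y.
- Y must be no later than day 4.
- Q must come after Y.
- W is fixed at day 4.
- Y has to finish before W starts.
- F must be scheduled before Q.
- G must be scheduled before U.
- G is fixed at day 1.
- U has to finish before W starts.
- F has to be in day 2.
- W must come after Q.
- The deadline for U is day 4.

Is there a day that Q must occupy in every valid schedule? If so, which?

F is fixed at day 2 and must come before Q, so Q is at least day 3.
W is fixed at day 4 and must come after Q, so Q is at most day 3.
So Q must be day 3.

day 3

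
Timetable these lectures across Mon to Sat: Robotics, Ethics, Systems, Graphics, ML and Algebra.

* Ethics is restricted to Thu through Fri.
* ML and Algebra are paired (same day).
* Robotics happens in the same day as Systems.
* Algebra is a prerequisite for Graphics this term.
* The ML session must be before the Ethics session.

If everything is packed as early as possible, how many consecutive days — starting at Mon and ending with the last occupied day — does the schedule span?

The precedence chain requires at least 2 distinct days.
Ethics can't be placed before Thu — that is day 4 counting from Mon — so the schedule must run through at least 4 days.
4 works (last occupied day: Thu): for example Ethics in Thu, Graphics in Tue, Algebra in Mon, Systems in Mon, Robotics in Mon, ML in Mon.

4 days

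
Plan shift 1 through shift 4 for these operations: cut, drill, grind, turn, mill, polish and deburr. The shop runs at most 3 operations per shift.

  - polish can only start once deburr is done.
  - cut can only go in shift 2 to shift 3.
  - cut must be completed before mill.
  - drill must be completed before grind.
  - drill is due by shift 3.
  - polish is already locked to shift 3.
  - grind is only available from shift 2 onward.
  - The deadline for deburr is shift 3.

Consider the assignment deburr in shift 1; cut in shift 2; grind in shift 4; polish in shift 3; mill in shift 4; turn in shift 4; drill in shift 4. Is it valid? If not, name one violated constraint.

No. drill is due by shift 3 is not satisfied.

polish is already locked to shift 3 — holds.
The shop runs at most 3 operations per shift — violated.
cut must be completed before mill — holds.
grind is only available from shift 2 onward — holds.
drill must be completed before grind — violated.
drill is due by shift 3 — violated.
cut can only go in shift 2 to shift 3 — holds.
The deadline for deburr is shift 3 — holds.
polish can only start once deburr is done — holds.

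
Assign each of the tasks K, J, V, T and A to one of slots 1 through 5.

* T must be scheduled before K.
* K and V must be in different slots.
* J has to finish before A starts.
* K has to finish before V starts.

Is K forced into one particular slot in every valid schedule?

No

K can be 2 (e.g. T=1; J=1; V=3; A=2; K=2) or 3 (e.g. J -> 1; V -> 4; A -> 2; K -> 3; T -> 1).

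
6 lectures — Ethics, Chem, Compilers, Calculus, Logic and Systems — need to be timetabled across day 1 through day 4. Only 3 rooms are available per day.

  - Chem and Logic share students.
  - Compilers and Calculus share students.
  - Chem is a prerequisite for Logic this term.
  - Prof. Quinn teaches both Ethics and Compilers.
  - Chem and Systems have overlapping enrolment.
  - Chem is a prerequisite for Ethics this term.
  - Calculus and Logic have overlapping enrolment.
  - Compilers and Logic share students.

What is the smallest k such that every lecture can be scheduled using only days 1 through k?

The precedence chain requires at least 2 distinct days.
With at most 3 per day and 6 lectures, at least 2 days are needed.
Could 2 days be enough, i.e. nothing placed later than day 2? No: Logic must come after Chem (at day 1 or later) → {day 2}; Chem must come before Logic (at day 2 or earlier) → {day 1}; Ethics must come after Chem (at day 1 or later) → {day 2}; Compilers can't share with Ethics (day 2) → {day 1}; Calculus can't share with Logic (day 2) → {day 1}; Calculus can't share with Compilers (day 1) → nothing is left.
So 2 days is not enough.
3 works (last occupied day: day 3): for example Logic in day 2; Chem in day 1; Ethics in day 2; Compilers in day 1; Calculus in day 3; Systems in day 2.

3 days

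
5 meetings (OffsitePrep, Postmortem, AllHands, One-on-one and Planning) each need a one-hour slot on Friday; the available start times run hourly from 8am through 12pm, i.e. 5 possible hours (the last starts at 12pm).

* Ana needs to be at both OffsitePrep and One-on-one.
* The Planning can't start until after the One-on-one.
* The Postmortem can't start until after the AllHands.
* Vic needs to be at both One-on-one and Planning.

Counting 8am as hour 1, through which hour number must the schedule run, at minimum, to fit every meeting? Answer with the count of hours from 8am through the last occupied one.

The precedence chain requires at least 2 distinct hours.
2 works (last occupied hour: 9am): for example OffsitePrep -> 9am, One-on-one -> 8am, Postmortem -> 9am, AllHands -> 8am, Planning -> 9am.

2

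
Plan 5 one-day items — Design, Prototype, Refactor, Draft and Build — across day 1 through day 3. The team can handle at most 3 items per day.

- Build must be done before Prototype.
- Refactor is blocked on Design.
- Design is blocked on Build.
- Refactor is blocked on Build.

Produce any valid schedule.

Draft in day 1, Design in day 2, Prototype in day 2, Refactor in day 3, Build in day 1

Checking: Build(day 1) before Design(day 2); Build(day 1) before Refactor(day 3); Build(day 1) before Prototype(day 2); Design(day 2) before Refactor(day 3); max 2 per day (cap 3).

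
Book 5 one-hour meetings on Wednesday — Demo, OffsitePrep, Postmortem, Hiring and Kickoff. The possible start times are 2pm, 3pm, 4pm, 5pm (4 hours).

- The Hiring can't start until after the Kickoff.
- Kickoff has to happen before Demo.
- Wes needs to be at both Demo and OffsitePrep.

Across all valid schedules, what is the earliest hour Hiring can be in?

Precedence pushes Hiring to at least 3pm.
Hiring at 3pm is achievable: Hiring -> 3pm; Kickoff -> 2pm; Postmortem -> 2pm; OffsitePrep -> 2pm; Demo -> 3pm.

3pm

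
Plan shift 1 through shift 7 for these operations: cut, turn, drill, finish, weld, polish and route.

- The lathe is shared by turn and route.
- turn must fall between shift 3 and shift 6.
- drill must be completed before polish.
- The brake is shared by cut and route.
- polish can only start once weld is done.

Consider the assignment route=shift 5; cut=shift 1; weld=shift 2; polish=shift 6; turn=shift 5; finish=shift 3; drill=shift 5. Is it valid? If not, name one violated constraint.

polish can only start once weld is done — holds.
The lathe is shared by turn and route — violated.
drill must be completed before polish — holds.
turn must fall between shift 3 and shift 6 — holds.
The brake is shared by cut and route — holds.

No — it violates: The lathe is shared by turn and route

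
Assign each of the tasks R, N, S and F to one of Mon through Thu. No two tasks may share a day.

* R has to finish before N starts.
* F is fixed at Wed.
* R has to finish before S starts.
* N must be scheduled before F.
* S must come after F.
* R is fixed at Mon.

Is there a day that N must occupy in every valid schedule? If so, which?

Tue

R is fixed at Mon and must come before N, so N is at least Tue.
F is fixed at Wed and must come after N, so N is at most Tue.
So N must be Tue.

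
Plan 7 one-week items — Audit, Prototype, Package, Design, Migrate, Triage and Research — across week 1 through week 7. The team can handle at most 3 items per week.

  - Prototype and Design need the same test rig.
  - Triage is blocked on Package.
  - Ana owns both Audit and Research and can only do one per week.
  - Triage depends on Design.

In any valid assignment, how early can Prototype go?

Prototype at week 1 is achievable: Research in week 2, Prototype in week 1, Design in week 2, Package in week 1, Triage in week 3, Audit in week 1, Migrate in week 2.

week 1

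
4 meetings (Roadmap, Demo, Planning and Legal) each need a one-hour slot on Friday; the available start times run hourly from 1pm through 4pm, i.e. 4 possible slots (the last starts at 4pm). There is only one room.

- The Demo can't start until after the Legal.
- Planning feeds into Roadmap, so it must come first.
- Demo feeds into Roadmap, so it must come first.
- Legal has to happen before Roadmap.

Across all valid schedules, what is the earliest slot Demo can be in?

2pm

Precedence pushes Demo to at least 2pm; downstream work caps Demo at 3pm.
Demo at 2pm is achievable: Planning -> 3pm; Roadmap -> 4pm; Legal -> 1pm; Demo -> 2pm.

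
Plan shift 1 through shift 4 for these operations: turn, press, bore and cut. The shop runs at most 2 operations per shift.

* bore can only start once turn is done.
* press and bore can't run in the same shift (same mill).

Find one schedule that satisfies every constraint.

cut -> shift 2; bore -> shift 2; turn -> shift 1; press -> shift 1

Checking: turn(shift 1) before bore(shift 2); press(shift 1) != bore(shift 2); max 2 per shift (cap 2).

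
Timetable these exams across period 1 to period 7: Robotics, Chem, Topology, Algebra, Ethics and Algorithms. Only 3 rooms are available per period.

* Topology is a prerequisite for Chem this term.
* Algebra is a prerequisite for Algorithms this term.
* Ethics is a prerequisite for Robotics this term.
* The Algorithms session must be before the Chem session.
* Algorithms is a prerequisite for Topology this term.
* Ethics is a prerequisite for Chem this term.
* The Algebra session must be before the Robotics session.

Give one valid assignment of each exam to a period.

Ethics=period 1; Robotics=period 2; Topology=period 3; Algebra=period 1; Algorithms=period 2; Chem=period 4

Checking: Ethics(period 1) before Robotics(period 2); Topology(period 3) before Chem(period 4); Algebra(period 1) before Algorithms(period 2); Algorithms(period 2) before Chem(period 4); Algebra(period 1) before Robotics(period 2); Ethics(period 1) before Chem(period 4); Algorithms(period 2) before Topology(period 3); max 2 per period (cap 3).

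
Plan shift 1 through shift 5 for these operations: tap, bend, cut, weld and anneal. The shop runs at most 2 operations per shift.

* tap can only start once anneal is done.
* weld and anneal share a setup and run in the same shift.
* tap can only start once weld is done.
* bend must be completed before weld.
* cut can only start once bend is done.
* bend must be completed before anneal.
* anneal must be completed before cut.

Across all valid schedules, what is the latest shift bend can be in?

shift 3

Downstream work caps bend at shift 3.
bend at shift 3 is achievable: tap in shift 5; anneal in shift 4; bend in shift 3; cut in shift 5; weld in shift 4.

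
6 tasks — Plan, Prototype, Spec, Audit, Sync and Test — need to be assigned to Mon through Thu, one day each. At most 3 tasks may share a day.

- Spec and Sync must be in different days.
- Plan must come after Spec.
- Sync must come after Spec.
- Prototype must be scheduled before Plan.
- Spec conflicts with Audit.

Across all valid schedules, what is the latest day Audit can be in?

Thu

Audit at Thu is achievable: Audit -> Thu, Sync -> Tue, Test -> Mon, Plan -> Tue, Prototype -> Mon, Spec -> Mon.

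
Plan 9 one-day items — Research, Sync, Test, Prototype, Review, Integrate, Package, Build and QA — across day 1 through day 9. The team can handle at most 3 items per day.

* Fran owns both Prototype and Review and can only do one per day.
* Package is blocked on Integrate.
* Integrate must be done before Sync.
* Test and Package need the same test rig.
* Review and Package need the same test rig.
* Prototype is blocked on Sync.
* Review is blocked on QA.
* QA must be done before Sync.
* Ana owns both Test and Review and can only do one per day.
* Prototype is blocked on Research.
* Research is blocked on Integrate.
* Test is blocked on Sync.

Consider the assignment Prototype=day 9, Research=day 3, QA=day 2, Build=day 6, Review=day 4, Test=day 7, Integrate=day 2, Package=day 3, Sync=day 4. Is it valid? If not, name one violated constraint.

Test and Package need the same test rig — holds.
Review is blocked on QA — holds.
Ana owns both Test and Review and can only do one per day — holds.
QA must be done before Sync — holds.
The team can handle at most 3 items per day — holds.
Prototype is blocked on Sync — holds.
Prototype is blocked on Research — holds.
Package is blocked on Integrate — holds.
Review and Package need the same test rig — holds.
Fran owns both Prototype and Review and can only do one per day — holds.
Research is blocked on Integrate — holds.
Test is blocked on Sync — holds.
Integrate must be done before Sync — holds.

Yes, all constraints hold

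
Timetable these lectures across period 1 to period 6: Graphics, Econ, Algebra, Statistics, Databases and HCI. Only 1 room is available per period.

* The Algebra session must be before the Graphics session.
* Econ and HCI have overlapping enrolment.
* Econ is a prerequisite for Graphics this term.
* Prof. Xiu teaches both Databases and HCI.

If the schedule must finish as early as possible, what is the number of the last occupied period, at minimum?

The precedence chain requires at least 2 distinct periods.
With at most 1 per period and 6 lectures, at least 6 periods are needed.
6 works (last occupied period: period 6): for example HCI in period 6; Graphics in period 3; Algebra in period 2; Statistics in period 4; Econ in period 1; Databases in period 5.

period 6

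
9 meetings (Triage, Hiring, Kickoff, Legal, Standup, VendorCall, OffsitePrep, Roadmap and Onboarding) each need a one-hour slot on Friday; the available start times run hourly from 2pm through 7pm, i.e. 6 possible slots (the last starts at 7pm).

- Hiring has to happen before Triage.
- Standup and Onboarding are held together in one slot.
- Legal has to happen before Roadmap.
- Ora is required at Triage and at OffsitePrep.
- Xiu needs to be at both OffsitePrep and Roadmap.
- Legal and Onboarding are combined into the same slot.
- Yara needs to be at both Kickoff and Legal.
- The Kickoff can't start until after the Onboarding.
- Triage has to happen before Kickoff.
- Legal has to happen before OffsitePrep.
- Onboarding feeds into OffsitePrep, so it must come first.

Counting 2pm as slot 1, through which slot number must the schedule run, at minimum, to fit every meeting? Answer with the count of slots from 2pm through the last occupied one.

The precedence chain requires at least 3 distinct slots.
3 works (last occupied slot: 4pm): for example Standup in 2pm; Triage in 3pm; Roadmap in 3pm; Onboarding in 2pm; OffsitePrep in 4pm; Hiring in 2pm; VendorCall in 2pm; Legal in 2pm; Kickoff in 4pm.

3 slots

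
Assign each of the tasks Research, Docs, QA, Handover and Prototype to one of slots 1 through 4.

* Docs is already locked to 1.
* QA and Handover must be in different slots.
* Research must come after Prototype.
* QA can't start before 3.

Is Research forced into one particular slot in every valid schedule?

Research can be 2 (e.g. QA=3, Prototype=1, Handover=1, Research=2, Docs=1) or 3 (e.g. QA -> 3; Handover -> 1; Prototype -> 1; Docs -> 1; Research -> 3).

No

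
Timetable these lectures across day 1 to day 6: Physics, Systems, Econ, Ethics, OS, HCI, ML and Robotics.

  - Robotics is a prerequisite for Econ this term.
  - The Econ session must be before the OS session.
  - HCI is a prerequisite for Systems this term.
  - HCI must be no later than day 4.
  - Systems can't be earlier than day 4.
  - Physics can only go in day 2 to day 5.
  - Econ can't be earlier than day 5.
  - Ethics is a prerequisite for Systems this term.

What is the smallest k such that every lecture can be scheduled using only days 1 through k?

6

The precedence chain requires at least 3 distinct days.
Propagating the time windows through the other constraints, OS can't land before day 6, so the schedule must run through at least day 6.
6 works (last occupied day: day 6): for example Robotics=day 1, ML=day 1, Physics=day 2, Systems=day 4, OS=day 6, Econ=day 5, HCI=day 1, Ethics=day 1.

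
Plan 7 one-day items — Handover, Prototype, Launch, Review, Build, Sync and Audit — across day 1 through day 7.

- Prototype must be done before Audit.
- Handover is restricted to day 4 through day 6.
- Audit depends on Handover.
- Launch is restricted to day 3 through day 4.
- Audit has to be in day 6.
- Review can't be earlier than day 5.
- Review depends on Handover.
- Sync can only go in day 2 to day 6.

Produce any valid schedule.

Audit=day 6, Launch=day 3, Sync=day 2, Build=day 1, Prototype=day 1, Handover=day 4, Review=day 5

Checking: Handover(day 4) before Audit(day 6); Handover(day 4) before Review(day 5); Prototype(day 1) before Audit(day 6); Audit=day 6 in [day 6,day 6]; Review=day 5 in [day 5,day 7]; Sync=day 2 in [day 2,day 6]; Launch=day 3 in [day 3,day 4]; Handover=day 4 in [day 4,day 6].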